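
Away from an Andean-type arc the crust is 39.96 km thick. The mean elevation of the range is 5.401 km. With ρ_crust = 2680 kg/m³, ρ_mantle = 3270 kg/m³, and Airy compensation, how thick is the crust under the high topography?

69.9 km

Root depth r = h ρ_c / (ρ_m − ρ_c) = 5.401 km × 2680 / 590 = 24.53 km.
Total thickness = T + h + r = 39.96 km + 5.401 km + 24.53 km = 69.9 km.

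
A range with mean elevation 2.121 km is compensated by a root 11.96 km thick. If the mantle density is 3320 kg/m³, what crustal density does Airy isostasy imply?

ρ_c h = (ρ_m − ρ_c) r → ρ_c (h + r) = ρ_m r → ρ_c = ρ_m r / (h + r).
ρ_c = 3320 × 11.96 km / (2.121 km + 11.96 km) = 2820 kg/m³.

2820 kg/m³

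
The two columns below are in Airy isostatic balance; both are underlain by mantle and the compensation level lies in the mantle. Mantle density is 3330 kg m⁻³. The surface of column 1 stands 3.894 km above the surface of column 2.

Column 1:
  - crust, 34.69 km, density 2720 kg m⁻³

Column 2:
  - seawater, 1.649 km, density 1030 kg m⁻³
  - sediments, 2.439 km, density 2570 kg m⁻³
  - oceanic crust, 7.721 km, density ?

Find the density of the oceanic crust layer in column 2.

3000 kg m⁻³

Take the compensation level at the base of the deeper column (depth z_c below the surface of column 1) and equate Σ ρ_i t_i down to z_c; mantle fills any gap and the z_c terms cancel.
Column 1: 34.69×2720 + (z_c − 34.69)×3330
Column 2: 3.894×0 + 1.649×1030 + 2.439×2570 + 7.721×ρ + (z_c − 3.894 − 11.809)×3330
The z_c×3330 term appears on both sides and cancels. Collect the known terms of each column as K = Σ(ρt)_known − 3330 × (depth of known layers): K_1 = 94356.8 − 3330×34.69 = −21160.9; K_2 = 7966.7 − 3330×(3.894 + 11.809) = −44324.29.
Balance: K_1 = K_2 + 7.721×ρ, so ρ = (K_1 − K_2)/7.721 = 23163.4/7.721 = 3000 kg m⁻³.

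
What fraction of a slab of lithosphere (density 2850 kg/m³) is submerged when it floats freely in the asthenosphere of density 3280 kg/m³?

Submerged fraction = ρ_obj/ρ_fluid = 2850/3280 = 86.9%.

86.9%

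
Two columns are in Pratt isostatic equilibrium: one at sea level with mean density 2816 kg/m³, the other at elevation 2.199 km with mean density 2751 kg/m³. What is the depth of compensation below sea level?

93.1 km

ρ_ref D = ρ (D + h) → D (ρ_ref − ρ) = ρ h.
D = ρ h/(ρ_ref − ρ) = 2751 × 2.199 km/(2816 − 2751) = 93.1 km.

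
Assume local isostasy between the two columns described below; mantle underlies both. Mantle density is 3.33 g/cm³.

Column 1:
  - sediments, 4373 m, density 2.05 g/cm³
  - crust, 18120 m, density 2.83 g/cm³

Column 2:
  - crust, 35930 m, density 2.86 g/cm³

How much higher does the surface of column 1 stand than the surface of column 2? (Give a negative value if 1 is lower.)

For any compensation level in the mantle, the mantle terms cancel and isostasy reduces to e = (Σt_1 − Σt_2) − (Σ(ρt)_1 − Σ(ρt)_2) / ρ_m.
Σt_1 = 22493 m; Σt_2 = 35930 m; Σ(ρt)_1 = 60244.25; Σ(ρt)_2 = 102759.8 (in m·g/cm³).
e = (22493 − 35930) − (60244.25 − 102759.8) / 3.33 = −670 m.

−670 m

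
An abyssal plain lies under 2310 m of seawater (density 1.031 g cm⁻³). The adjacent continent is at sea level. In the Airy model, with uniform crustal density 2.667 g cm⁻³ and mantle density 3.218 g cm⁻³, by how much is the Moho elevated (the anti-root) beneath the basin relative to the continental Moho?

6860 m

Isostatic balance requires: replacing crust with seawater at the top is compensated by replacing crust with mantle at the base: d (ρ_c − ρ_w) = a (ρ_m − ρ_c).
a = d (ρ_c − ρ_w)/(ρ_m − ρ_c) = 2310 m × 1.636/0.551 = 6860 m.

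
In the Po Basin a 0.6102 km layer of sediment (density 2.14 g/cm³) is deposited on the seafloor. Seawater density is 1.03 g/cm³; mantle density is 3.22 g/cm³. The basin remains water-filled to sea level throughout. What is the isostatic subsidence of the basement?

Submarine loading: the sediment displaces seawater, and the subsidence is in turn flooded, so s (ρ_m − ρ_w) = t (ρ_sed − ρ_w).
s = 0.6102 km × (2.14 − 1.03) / (3.22 − 1.03) = 0.309 km.

0.309 km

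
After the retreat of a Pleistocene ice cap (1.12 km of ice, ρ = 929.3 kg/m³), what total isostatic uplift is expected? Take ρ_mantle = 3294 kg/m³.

0.316 km

Removing the load lets mantle flow back in; uplift u satisfies ρ_ice t = ρ_m u.
u = t ρ_ice/ρ_m = 1.12 km × 929.3/3294 = 0.316 km.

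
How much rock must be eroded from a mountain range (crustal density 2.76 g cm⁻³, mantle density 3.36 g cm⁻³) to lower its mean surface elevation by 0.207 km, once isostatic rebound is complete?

Net drop Δ = e − u = e − e ρ_c/ρ_m = e (ρ_m − ρ_c)/ρ_m.
e = Δ ρ_m/(ρ_m − ρ_c) = 0.207 km × 3.36/0.6 = 1.16 km.

1.16 km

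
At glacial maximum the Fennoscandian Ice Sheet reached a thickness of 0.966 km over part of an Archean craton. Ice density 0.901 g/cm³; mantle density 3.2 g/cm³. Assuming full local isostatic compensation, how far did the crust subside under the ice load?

0.272 km

Isostatic balance requires: the ice load ρ_ice t is balanced by mantle displaced below, ρ_m s.
s = t ρ_ice / ρ_m = 0.966 km × 0.901/3.2 = 0.272 km.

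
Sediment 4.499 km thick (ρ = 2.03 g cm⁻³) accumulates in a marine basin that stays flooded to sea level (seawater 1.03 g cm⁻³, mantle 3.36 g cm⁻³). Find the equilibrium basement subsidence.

Submarine loading: the sediment displaces seawater, and the subsidence is in turn flooded, so s (ρ_m − ρ_w) = t (ρ_sed − ρ_w).
s = 4.499 km × (2.03 − 1.03) / (3.36 − 1.03) = 1.93 km.

1.93 km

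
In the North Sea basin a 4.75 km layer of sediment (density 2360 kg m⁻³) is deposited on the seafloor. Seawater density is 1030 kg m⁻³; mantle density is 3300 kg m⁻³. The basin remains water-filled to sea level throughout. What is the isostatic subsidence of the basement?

2.78 km

Submarine loading: the sediment displaces seawater, and the subsidence is in turn flooded, so s (ρ_m − ρ_w) = t (ρ_sed − ρ_w).
s = 4.75 km × (2360 − 1030) / (3300 − 1030) = 2.78 km.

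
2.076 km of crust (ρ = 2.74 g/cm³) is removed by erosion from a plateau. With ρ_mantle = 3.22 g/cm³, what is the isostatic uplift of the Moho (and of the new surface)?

Unloading: uplift u = e ρ_c/ρ_m = 2.076 km × 2.74/3.22 = 1.77 km.

1.77 km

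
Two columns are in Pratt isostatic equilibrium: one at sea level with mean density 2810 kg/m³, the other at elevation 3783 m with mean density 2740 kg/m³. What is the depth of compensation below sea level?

148000 m

ρ_ref D = ρ (D + h) → D (ρ_ref − ρ) = ρ h.
D = ρ h/(ρ_ref − ρ) = 2740 × 3783 m/(2810 − 2740) = 148000 m.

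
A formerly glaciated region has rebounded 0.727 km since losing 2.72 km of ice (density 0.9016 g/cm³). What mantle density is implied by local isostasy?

ρ_m = ρ_ice t / u = 0.9016 × 2.72 km/0.727 km = 3.37 g/cm³.

3.37 g/cm³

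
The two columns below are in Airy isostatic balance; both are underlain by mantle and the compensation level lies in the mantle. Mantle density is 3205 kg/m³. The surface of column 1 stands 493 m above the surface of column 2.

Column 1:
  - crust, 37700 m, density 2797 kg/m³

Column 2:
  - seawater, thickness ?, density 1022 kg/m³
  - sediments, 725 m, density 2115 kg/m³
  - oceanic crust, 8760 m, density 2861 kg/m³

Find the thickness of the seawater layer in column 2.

4580 m

Take the compensation level at the base of the deeper column (depth z_c below the surface of column 1) and equate Σ ρ_i t_i down to z_c; mantle fills any gap and the z_c terms cancel.
Column 1: 37700×2797 + (z_c − 37700)×3205
Column 2: 493×0 + x×1022 + 725×2115 + 8760×2861 + (z_c − 493 − 9485 − x)×3205
The z_c×3205 term appears on both sides and cancels. Collect the known terms of each column as K = Σ(ρt)_known − 3205 × (depth of known layers): K_1 = 105446900 − 3205×37700 = −15381600; K_2 = 26595735 − 3205×(493 + 9485) = −5383755.
Balance: K_1 = K_2 − x×(3205 − 1022), so x = (K_2 − K_1)/(3205 − 1022) = 9997840/2183 = 4580 m.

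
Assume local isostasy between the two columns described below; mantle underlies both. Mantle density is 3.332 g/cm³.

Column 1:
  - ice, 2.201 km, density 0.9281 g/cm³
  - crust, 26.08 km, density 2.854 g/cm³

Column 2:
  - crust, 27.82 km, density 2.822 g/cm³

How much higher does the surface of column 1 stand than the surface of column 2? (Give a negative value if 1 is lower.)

For any compensation level in the mantle, the mantle terms cancel and isostasy reduces to e = (Σt_1 − Σt_2) − (Σ(ρt)_1 − Σ(ρt)_2) / ρ_m.
Σt_1 = 28.281 km; Σt_2 = 27.82 km; Σ(ρt)_1 = 76.4750681; Σ(ρt)_2 = 78.50804 (in km·g/cm³).
e = (28.281 − 27.82) − (76.4750681 − 78.50804) / 3.332 = 1.07 km.

1.07 km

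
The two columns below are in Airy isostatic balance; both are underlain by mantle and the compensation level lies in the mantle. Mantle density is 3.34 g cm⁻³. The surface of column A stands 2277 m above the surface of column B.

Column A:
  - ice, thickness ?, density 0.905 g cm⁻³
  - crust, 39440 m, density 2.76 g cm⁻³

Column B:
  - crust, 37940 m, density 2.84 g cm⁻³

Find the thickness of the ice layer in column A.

1520 m

Take the compensation level at the base of the deeper column (depth z_c below the surface of column A) and equate Σ ρ_i t_i down to z_c; mantle fills any gap and the z_c terms cancel.
Column A: x×0.905 + 39440×2.76 + (z_c − 39440 − x)×3.34
Column B: 2277×0 + 37940×2.84 + (z_c − 2277 − 37940)×3.34
The z_c×3.34 term appears on both sides and cancels. Collect the known terms of each column as K = Σ(ρt)_known − 3.34 × (depth of known layers): K_A = 108854.4 − 3.34×39440 = −22875.2; K_B = 107749.6 − 3.34×(2277 + 37940) = −26575.18.
Balance: K_A − x×(3.34 − 0.905) = K_B, so x = (K_A − K_B)/(3.34 − 0.905) = 3699.98/2.435 = 1520 m.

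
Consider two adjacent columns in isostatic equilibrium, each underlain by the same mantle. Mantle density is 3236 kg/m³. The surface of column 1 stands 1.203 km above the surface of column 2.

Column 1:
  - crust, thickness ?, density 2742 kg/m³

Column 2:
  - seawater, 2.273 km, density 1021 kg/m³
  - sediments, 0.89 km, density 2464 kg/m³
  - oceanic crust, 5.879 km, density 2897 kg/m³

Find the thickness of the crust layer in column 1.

23.5 km

Take the compensation level at the base of the deeper column (depth z_c below the surface of column 1) and equate Σ ρ_i t_i down to z_c; mantle fills any gap and the z_c terms cancel.
Column 1: x×2742 + (z_c − 0 − x)×3236
Column 2: 1.203×0 + 2.273×1021 + 0.89×2464 + 5.879×2897 + (z_c − 1.203 − 9.042)×3236
The z_c×3236 term appears on both sides and cancels. Collect the known terms of each column as K = Σ(ρt)_known − 3236 × (depth of known layers): K_1 = 0 − 3236×0 = 0; K_2 = 21545.156 − 3236×(1.203 + 9.042) = −11607.664.
Balance: K_1 − x×(3236 − 2742) = K_2, so x = (K_1 − K_2)/(3236 − 2742) = 11607.7/494 = 23.5 km.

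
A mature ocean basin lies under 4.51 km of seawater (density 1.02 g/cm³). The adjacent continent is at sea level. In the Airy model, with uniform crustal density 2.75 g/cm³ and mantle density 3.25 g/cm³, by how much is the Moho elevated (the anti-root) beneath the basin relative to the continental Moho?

By Archimedes' principle applied to the lithosphere: replacing crust with seawater at the top is compensated by replacing crust with mantle at the base: d (ρ_c − ρ_w) = a (ρ_m − ρ_c).
a = d (ρ_c − ρ_w)/(ρ_m − ρ_c) = 4.51 km × 1.73/0.5 = 15.6 km.

15.6 km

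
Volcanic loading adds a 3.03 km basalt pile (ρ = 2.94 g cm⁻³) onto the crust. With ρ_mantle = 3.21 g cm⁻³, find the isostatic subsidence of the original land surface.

2.78 km

Subaerial loading: s = t ρ_load / ρ_m.
s = 3.03 km × 2.94/3.21 = 2.78 km.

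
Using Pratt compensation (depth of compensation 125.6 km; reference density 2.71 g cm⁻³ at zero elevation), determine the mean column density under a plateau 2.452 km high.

2.66 g cm⁻³

Pratt balance: ρ_ref D = ρ (D + h).
ρ = ρ_ref D/(D + h) = 2.71 × 125.6 km/(125.6 km + 2.452 km) = 2.66 g cm⁻³.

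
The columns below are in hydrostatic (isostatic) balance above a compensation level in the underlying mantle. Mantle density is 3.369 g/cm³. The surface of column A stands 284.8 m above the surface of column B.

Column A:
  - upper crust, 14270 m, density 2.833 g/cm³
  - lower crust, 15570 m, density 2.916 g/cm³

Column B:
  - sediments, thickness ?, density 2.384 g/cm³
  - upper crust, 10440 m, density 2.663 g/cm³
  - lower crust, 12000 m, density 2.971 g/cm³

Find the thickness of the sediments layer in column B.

1620 m

Take the compensation level at the base of the deeper column (depth z_c below the surface of column A) and equate Σ ρ_i t_i down to z_c; mantle fills any gap and the z_c terms cancel.
Column A: 14270×2.833 + 15570×2.916 + (z_c − 29840)×3.369
Column B: 284.8×0 + x×2.384 + 10440×2.663 + 12000×2.971 + (z_c − 284.8 − 22440 − x)×3.369
The z_c×3.369 term appears on both sides and cancels. Collect the known terms of each column as K = Σ(ρt)_known − 3.369 × (depth of known layers): K_A = 85829.03 − 3.369×29840 = −14701.93; K_B = 63453.72 − 3.369×(284.8 + 22440) = −13106.1312.
Balance: K_A = K_B − x×(3.369 − 2.384), so x = (K_B − K_A)/(3.369 − 2.384) = 1595.8/0.985 = 1620 m.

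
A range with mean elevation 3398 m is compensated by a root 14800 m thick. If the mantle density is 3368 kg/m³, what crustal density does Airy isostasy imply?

ρ_c h = (ρ_m − ρ_c) r → ρ_c (h + r) = ρ_m r → ρ_c = ρ_m r / (h + r).
ρ_c = 3368 × 14800 m / (3398 m + 14800 m) = 2740 kg/m³.

2740 kg/m³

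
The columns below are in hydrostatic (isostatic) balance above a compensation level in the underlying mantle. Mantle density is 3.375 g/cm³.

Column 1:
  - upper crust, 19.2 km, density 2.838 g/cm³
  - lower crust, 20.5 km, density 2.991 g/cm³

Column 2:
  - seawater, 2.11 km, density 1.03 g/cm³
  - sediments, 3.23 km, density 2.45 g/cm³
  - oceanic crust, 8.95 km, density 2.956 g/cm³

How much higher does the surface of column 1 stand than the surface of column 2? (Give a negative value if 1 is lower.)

For any compensation level in the mantle, the mantle terms cancel and isostasy reduces to e = (Σt_1 − Σt_2) − (Σ(ρt)_1 − Σ(ρt)_2) / ρ_m.
Σt_1 = 39.7 km; Σt_2 = 14.29 km; Σ(ρt)_1 = 115.8051; Σ(ρt)_2 = 36.543 (in km·g/cm³).
e = (39.7 − 14.29) − (115.8051 − 36.543) / 3.375 = 1.92 km.

1.92 km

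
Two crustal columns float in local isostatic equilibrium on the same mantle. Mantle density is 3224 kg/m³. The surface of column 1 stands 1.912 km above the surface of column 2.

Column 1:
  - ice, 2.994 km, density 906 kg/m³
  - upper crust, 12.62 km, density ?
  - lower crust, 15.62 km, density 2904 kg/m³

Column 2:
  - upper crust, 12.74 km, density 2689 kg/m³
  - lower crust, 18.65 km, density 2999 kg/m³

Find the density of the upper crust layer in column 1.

2810 kg/m³

Take the compensation level at the base of the deeper column (depth z_c below the surface of column 1) and equate Σ ρ_i t_i down to z_c; mantle fills any gap and the z_c terms cancel.
Column 1: 2.994×906 + 12.62×ρ + 15.62×2904 + (z_c − 31.234)×3224
Column 2: 1.912×0 + 12.74×2689 + 18.65×2999 + (z_c − 1.912 − 31.39)×3224
The z_c×3224 term appears on both sides and cancels. Collect the known terms of each column as K = Σ(ρt)_known − 3224 × (depth of known layers): K_1 = 48073.044 − 3224×31.234 = −52625.372; K_2 = 90189.21 − 3224×(1.912 + 31.39) = −17176.438.
Balance: K_1 + 12.62×ρ = K_2, so ρ = (K_2 − K_1)/12.62 = 35448.9/12.62 = 2810 kg/m³.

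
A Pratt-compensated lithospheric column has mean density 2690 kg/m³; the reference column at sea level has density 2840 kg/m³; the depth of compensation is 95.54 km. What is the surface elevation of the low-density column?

5.33 km

ρ_ref D = ρ (D + h) → h = D (ρ_ref − ρ)/ρ.
h = 95.54 km × (2840 − 2690)/2690 = 5.33 km.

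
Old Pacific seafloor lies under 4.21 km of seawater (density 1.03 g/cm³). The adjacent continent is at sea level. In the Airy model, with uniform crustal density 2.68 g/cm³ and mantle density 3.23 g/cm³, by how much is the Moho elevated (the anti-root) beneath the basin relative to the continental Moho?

12.6 km

Isostatic balance requires: replacing crust with seawater at the top is compensated by replacing crust with mantle at the base: d (ρ_c − ρ_w) = a (ρ_m − ρ_c).
a = d (ρ_c − ρ_w)/(ρ_m − ρ_c) = 4.21 km × 1.65/0.55 = 12.6 km.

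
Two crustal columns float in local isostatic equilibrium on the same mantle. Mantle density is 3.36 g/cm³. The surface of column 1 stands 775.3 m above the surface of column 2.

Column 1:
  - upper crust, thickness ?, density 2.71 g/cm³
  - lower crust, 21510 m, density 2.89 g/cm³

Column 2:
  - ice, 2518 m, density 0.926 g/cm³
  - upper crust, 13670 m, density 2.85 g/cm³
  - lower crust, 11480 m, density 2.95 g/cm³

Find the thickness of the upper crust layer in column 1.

Take the compensation level at the base of the deeper column (depth z_c below the surface of column 1) and equate Σ ρ_i t_i down to z_c; mantle fills any gap and the z_c terms cancel.
Column 1: x×2.71 + 21510×2.89 + (z_c − 21510 − x)×3.36
Column 2: 775.3×0 + 2518×0.926 + 13670×2.85 + 11480×2.95 + (z_c − 775.3 − 27668)×3.36
The z_c×3.36 term appears on both sides and cancels. Collect the known terms of each column as K = Σ(ρt)_known − 3.36 × (depth of known layers): K_1 = 62163.9 − 3.36×21510 = −10109.7; K_2 = 75157.168 − 3.36×(775.3 + 27668) = −20412.32.
Balance: K_1 − x×(3.36 − 2.71) = K_2, so x = (K_1 − K_2)/(3.36 − 2.71) = 10302.6/0.65 = 15900 m.

15900 m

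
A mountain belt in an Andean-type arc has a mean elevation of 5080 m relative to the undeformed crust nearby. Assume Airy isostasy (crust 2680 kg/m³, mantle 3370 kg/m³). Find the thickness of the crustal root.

19700 m

By Archimedes' principle applied to the lithosphere: the weight of the topography is balanced by the buoyancy of the root, ρ_c h = (ρ_m − ρ_c) r.
r = h · ρ_c / (ρ_m − ρ_c) = 5080 m × 2680 / (3370 − 2680) = 19700 m.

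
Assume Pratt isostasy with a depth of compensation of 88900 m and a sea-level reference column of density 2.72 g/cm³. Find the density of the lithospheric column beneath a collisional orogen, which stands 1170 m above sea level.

Pratt balance: ρ_ref D = ρ (D + h).
ρ = ρ_ref D/(D + h) = 2.72 × 88900 m/(88900 m + 1170 m) = 2.68 g/cm³.

2.68 g/cm³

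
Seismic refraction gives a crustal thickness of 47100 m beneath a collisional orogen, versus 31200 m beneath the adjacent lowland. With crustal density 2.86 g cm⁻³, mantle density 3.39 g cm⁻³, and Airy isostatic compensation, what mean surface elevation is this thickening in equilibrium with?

Excess crust Δ = 47100 m − 31200 m = 15900 m, split between elevation h and root r with h + r = Δ.
Airy balance ρ_c h = (ρ_m − ρ_c) r gives r = h ρ_c/(ρ_m − ρ_c), so h (1 + ρ_c/(ρ_m − ρ_c)) = Δ, i.e. h = Δ (ρ_m − ρ_c)/ρ_m.
h = 15900 m × 0.53/3.39 = 2490 m.

2490 m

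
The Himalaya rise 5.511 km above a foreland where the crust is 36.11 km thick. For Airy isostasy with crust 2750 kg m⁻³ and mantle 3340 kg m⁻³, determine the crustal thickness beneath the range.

Root depth r = h ρ_c / (ρ_m − ρ_c) = 5.511 km × 2750 / 590 = 25.69 km.
Total thickness = T + h + r = 36.11 km + 5.511 km + 25.69 km = 67.3 km.

67.3 km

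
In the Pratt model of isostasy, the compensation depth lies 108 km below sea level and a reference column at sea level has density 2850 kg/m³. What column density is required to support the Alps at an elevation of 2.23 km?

Pratt balance: ρ_ref D = ρ (D + h).
ρ = ρ_ref D/(D + h) = 2850 × 108 km/(108 km + 2.23 km) = 2790 kg/m³.

2790 kg/m³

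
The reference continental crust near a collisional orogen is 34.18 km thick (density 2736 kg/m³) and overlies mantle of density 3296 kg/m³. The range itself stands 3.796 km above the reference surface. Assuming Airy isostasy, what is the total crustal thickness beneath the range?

56.5 km

Root depth r = h ρ_c / (ρ_m − ρ_c) = 3.796 km × 2736 / 560 = 18.55 km.
Total thickness = T + h + r = 34.18 km + 3.796 km + 18.55 km = 56.5 km.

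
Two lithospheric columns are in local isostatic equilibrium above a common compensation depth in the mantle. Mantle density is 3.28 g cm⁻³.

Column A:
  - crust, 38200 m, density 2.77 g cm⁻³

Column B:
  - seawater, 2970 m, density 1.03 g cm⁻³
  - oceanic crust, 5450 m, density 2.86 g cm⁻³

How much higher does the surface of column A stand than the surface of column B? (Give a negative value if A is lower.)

For any compensation level in the mantle, the mantle terms cancel and isostasy reduces to e = (Σt_A − Σt_B) − (Σ(ρt)_A − Σ(ρt)_B) / ρ_m.
Σt_A = 38200 m; Σt_B = 8420 m; Σ(ρt)_A = 105814; Σ(ρt)_B = 18646.1 (in m·g cm⁻³).
e = (38200 − 8420) − (105814 − 18646.1) / 3.28 = 3200 m.

3200 m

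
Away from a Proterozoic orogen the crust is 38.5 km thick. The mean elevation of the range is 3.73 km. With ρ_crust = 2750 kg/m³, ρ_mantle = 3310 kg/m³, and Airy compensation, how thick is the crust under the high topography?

60.5 km

Root depth r = h ρ_c / (ρ_m − ρ_c) = 3.73 km × 2750 / 560 = 18.32 km.
Total thickness = T + h + r = 38.5 km + 3.73 km + 18.32 km = 60.5 km.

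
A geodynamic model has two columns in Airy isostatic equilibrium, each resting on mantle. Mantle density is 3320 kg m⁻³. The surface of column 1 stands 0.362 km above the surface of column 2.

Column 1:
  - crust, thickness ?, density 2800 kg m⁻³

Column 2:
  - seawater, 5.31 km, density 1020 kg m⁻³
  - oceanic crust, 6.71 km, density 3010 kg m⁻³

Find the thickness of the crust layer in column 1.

29.8 km

Take the compensation level at the base of the deeper column (depth z_c below the surface of column 1) and equate Σ ρ_i t_i down to z_c; mantle fills any gap and the z_c terms cancel.
Column 1: x×2800 + (z_c − 0 − x)×3320
Column 2: 0.362×0 + 5.31×1020 + 6.71×3010 + (z_c − 0.362 − 12.02)×3320
The z_c×3320 term appears on both sides and cancels. Collect the known terms of each column as K = Σ(ρt)_known − 3320 × (depth of known layers): K_1 = 0 − 3320×0 = 0; K_2 = 25613.3 − 3320×(0.362 + 12.02) = −15494.94.
Balance: K_1 − x×(3320 − 2800) = K_2, so x = (K_1 − K_2)/(3320 − 2800) = 15494.9/520 = 29.8 km.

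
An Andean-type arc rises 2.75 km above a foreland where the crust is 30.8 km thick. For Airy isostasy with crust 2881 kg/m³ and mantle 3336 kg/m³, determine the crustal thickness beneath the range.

Root depth r = h ρ_c / (ρ_m − ρ_c) = 2.75 km × 2881 / 455 = 17.41 km.
Total thickness = T + h + r = 30.8 km + 2.75 km + 17.41 km = 51 km.

51 km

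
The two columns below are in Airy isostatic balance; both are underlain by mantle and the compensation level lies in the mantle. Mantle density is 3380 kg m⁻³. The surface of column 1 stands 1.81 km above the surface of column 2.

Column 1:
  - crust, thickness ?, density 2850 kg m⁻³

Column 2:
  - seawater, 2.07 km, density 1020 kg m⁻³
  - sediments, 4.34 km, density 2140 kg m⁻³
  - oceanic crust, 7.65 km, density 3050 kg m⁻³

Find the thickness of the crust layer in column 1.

35.7 km

Take the compensation level at the base of the deeper column (depth z_c below the surface of column 1) and equate Σ ρ_i t_i down to z_c; mantle fills any gap and the z_c terms cancel.
Column 1: x×2850 + (z_c − 0 − x)×3380
Column 2: 1.81×0 + 2.07×1020 + 4.34×2140 + 7.65×3050 + (z_c − 1.81 − 14.06)×3380
The z_c×3380 term appears on both sides and cancels. Collect the known terms of each column as K = Σ(ρt)_known − 3380 × (depth of known layers): K_1 = 0 − 3380×0 = 0; K_2 = 34731.5 − 3380×(1.81 + 14.06) = −18909.1.
Balance: K_1 − x×(3380 − 2850) = K_2, so x = (K_1 − K_2)/(3380 − 2850) = 18909.1/530 = 35.7 km.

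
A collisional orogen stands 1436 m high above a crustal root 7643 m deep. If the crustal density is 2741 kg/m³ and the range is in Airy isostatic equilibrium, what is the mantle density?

Airy balance: ρ_c h = (ρ_m − ρ_c) r → ρ_m = ρ_c (1 + h/r).
ρ_m = 2741 × (1 + 1436 m/7643 m) = 3260 kg/m³.

3260 kg/m³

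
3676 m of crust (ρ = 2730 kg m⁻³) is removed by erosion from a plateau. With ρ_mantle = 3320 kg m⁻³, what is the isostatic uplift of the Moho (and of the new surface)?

3020 m

Unloading: uplift u = e ρ_c/ρ_m = 3676 m × 2730/3320 = 3020 m.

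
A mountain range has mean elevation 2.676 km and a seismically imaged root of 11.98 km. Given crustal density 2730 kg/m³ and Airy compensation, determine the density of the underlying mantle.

3340 kg/m³

Airy balance: ρ_c h = (ρ_m − ρ_c) r → ρ_m = ρ_c (1 + h/r).
ρ_m = 2730 × (1 + 2.676 km/11.98 km) = 3340 kg/m³.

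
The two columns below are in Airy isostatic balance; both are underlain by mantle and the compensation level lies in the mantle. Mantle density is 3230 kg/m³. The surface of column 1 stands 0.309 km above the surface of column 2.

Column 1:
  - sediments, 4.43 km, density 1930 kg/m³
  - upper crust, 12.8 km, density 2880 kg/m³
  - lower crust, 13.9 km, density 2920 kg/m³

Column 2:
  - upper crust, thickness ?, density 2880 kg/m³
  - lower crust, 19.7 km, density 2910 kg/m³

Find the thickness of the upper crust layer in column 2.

20.7 km

Take the compensation level at the base of the deeper column (depth z_c below the surface of column 1) and equate Σ ρ_i t_i down to z_c; mantle fills any gap and the z_c terms cancel.
Column 1: 4.43×1930 + 12.8×2880 + 13.9×2920 + (z_c − 31.13)×3230
Column 2: 0.309×0 + x×2880 + 19.7×2910 + (z_c − 0.309 − 19.7 − x)×3230
The z_c×3230 term appears on both sides and cancels. Collect the known terms of each column as K = Σ(ρt)_known − 3230 × (depth of known layers): K_1 = 86001.9 − 3230×31.13 = −14548; K_2 = 57327 − 3230×(0.309 + 19.7) = −7302.07.
Balance: K_1 = K_2 − x×(3230 − 2880), so x = (K_2 − K_1)/(3230 − 2880) = 7245.93/350 = 20.7 km.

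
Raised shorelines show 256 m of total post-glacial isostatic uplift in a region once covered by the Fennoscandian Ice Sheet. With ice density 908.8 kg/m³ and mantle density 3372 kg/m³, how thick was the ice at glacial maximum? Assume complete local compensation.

950 m

u = t ρ_ice/ρ_m → t = u ρ_m/ρ_ice = 256 m × 3372/908.8 = 950 m.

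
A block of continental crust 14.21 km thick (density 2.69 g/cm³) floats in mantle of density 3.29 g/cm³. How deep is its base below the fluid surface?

11.6 km

Draft d = t ρ_obj/ρ_fluid = 14.21 km × 2.69/3.29 = 11.6 km.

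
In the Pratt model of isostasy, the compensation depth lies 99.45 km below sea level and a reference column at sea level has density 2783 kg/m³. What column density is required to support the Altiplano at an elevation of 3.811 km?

2680 kg/m³

Pratt balance: ρ_ref D = ρ (D + h).
ρ = ρ_ref D/(D + h) = 2783 × 99.45 km/(99.45 km + 3.811 km) = 2680 kg/m³.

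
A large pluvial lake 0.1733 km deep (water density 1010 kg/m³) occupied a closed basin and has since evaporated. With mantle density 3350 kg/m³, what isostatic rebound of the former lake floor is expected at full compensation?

0.0522 km

u = d ρ_w/ρ_m = 0.1733 km × 1010/3350 = 0.0522 km.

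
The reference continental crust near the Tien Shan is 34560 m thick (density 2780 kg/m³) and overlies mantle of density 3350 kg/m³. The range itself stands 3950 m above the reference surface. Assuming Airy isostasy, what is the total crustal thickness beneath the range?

Root depth r = h ρ_c / (ρ_m − ρ_c) = 3950 m × 2780 / 570 = 19260 m.
Total thickness = T + h + r = 34560 m + 3950 m + 19260 m = 57800 m.

57800 m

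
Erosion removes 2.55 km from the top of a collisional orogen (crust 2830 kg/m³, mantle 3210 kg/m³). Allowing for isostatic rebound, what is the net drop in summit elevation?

0.302 km

Rebound u = e ρ_c/ρ_m = 2.55 km × 2830/3210 = 2.248 km.
Net surface drop = e − u = 2.55 km − 2.248 km = e (ρ_m − ρ_c)/ρ_m = 0.302 km.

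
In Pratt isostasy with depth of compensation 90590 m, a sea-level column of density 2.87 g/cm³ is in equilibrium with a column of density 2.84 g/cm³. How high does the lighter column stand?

ρ_ref D = ρ (D + h) → h = D (ρ_ref − ρ)/ρ.
h = 90590 m × (2.87 − 2.84)/2.84 = 957 m.

957 m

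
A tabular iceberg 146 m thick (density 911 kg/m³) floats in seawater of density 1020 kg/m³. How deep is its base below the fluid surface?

Draft d = t ρ_obj/ρ_fluid = 146 m × 911/1020 = 130 m.

130 m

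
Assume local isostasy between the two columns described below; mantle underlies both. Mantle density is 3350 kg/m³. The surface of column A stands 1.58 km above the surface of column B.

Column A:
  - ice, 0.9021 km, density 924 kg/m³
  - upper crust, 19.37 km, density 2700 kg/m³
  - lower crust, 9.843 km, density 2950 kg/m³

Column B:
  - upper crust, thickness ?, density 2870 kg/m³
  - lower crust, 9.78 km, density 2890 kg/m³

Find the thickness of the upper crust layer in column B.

Take the compensation level at the base of the deeper column (depth z_c below the surface of column A) and equate Σ ρ_i t_i down to z_c; mantle fills any gap and the z_c terms cancel.
Column A: 0.9021×924 + 19.37×2700 + 9.843×2950 + (z_c − 30.1151)×3350
Column B: 1.58×0 + x×2870 + 9.78×2890 + (z_c − 1.58 − 9.78 − x)×3350
The z_c×3350 term appears on both sides and cancels. Collect the known terms of each column as K = Σ(ρt)_known − 3350 × (depth of known layers): K_A = 82169.3904 − 3350×30.1151 = −18716.1946; K_B = 28264.2 − 3350×(1.58 + 9.78) = −9791.8.
Balance: K_A = K_B − x×(3350 − 2870), so x = (K_B − K_A)/(3350 − 2870) = 8924.39/480 = 18.6 km.

18.6 km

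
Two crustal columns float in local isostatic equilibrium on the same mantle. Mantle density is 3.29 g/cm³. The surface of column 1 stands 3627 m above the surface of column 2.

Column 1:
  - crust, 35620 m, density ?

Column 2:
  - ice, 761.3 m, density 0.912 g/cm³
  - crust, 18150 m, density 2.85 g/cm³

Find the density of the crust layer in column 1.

Take the compensation level at the base of the deeper column (depth z_c below the surface of column 1) and equate Σ ρ_i t_i down to z_c; mantle fills any gap and the z_c terms cancel.
Column 1: 35620×ρ + (z_c − 35620)×3.29
Column 2: 3627×0 + 761.3×0.912 + 18150×2.85 + (z_c − 3627 − 18911.3)×3.29
The z_c×3.29 term appears on both sides and cancels. Collect the known terms of each column as K = Σ(ρt)_known − 3.29 × (depth of known layers): K_1 = 0 − 3.29×35620 = −117189.8; K_2 = 52421.8056 − 3.29×(3627 + 18911.3) = −21729.2014.
Balance: K_1 + 35620×ρ = K_2, so ρ = (K_2 − K_1)/35620 = 95460.6/35620 = 2.68 g/cm³.

2.68 g/cm³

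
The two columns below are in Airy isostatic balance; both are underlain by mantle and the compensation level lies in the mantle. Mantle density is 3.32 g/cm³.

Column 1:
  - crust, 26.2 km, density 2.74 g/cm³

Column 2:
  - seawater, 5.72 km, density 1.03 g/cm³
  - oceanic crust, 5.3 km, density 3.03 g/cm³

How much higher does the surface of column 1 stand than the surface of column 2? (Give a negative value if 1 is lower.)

For any compensation level in the mantle, the mantle terms cancel and isostasy reduces to e = (Σt_1 − Σt_2) − (Σ(ρt)_1 − Σ(ρt)_2) / ρ_m.
Σt_1 = 26.2 km; Σt_2 = 11.02 km; Σ(ρt)_1 = 71.788; Σ(ρt)_2 = 21.9506 (in km·g/cm³).
e = (26.2 − 11.02) − (71.788 − 21.9506) / 3.32 = 0.169 km.

0.169 km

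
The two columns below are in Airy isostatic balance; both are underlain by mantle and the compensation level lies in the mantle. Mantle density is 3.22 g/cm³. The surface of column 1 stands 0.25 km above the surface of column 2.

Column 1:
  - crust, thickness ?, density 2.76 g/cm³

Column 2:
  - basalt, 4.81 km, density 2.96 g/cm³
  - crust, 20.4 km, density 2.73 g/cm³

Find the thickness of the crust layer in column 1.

26.2 km

Take the compensation level at the base of the deeper column (depth z_c below the surface of column 1) and equate Σ ρ_i t_i down to z_c; mantle fills any gap and the z_c terms cancel.
Column 1: x×2.76 + (z_c − 0 − x)×3.22
Column 2: 0.25×0 + 4.81×2.96 + 20.4×2.73 + (z_c − 0.25 − 25.21)×3.22
The z_c×3.22 term appears on both sides and cancels. Collect the known terms of each column as K = Σ(ρt)_known − 3.22 × (depth of known layers): K_1 = 0 − 3.22×0 = 0; K_2 = 69.9296 − 3.22×(0.25 + 25.21) = −12.0516.
Balance: K_1 − x×(3.22 − 2.76) = K_2, so x = (K_1 − K_2)/(3.22 − 2.76) = 12.0516/0.46 = 26.2 km.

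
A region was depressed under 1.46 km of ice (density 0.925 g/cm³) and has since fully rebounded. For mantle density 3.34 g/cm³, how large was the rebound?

Removing the load lets mantle flow back in; uplift u satisfies ρ_ice t = ρ_m u.
u = t ρ_ice/ρ_m = 1.46 km × 0.925/3.34 = 0.404 km.

0.404 km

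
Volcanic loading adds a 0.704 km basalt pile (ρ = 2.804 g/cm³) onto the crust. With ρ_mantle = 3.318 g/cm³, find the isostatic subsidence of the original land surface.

Subaerial loading: s = t ρ_load / ρ_m.
s = 0.704 km × 2.804/3.318 = 0.595 km.

0.595 km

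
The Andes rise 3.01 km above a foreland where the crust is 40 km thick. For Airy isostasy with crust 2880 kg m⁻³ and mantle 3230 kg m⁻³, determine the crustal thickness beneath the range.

Root depth r = h ρ_c / (ρ_m − ρ_c) = 3.01 km × 2880 / 350 = 24.77 km.
Total thickness = T + h + r = 40 km + 3.01 km + 24.77 km = 67.8 km.

67.8 km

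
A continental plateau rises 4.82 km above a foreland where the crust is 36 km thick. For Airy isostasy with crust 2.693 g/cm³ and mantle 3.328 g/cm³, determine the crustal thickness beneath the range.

61.3 km

Root depth r = h ρ_c / (ρ_m − ρ_c) = 4.82 km × 2.693 / 0.635 = 20.44 km.
Total thickness = T + h + r = 36 km + 4.82 km + 20.44 km = 61.3 km.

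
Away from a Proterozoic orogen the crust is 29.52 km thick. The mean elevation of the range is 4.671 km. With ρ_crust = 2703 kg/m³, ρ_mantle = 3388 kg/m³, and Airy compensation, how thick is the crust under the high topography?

Root depth r = h ρ_c / (ρ_m − ρ_c) = 4.671 km × 2703 / 685 = 18.43 km.
Total thickness = T + h + r = 29.52 km + 4.671 km + 18.43 km = 52.6 km.

52.6 km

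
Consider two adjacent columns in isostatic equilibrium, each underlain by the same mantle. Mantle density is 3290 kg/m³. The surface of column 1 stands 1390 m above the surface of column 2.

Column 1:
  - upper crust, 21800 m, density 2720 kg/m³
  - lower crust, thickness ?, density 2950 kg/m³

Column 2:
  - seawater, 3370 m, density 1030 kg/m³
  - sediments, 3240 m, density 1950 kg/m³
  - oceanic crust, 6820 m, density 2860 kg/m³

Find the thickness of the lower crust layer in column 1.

20700 m

Take the compensation level at the base of the deeper column (depth z_c below the surface of column 1) and equate Σ ρ_i t_i down to z_c; mantle fills any gap and the z_c terms cancel.
Column 1: 21800×2720 + x×2950 + (z_c − 21800 − x)×3290
Column 2: 1390×0 + 3370×1030 + 3240×1950 + 6820×2860 + (z_c − 1390 − 13430)×3290
The z_c×3290 term appears on both sides and cancels. Collect the known terms of each column as K = Σ(ρt)_known − 3290 × (depth of known layers): K_1 = 59296000 − 3290×21800 = −12426000; K_2 = 29294300 − 3290×(1390 + 13430) = −19463500.
Balance: K_1 − x×(3290 − 2950) = K_2, so x = (K_1 − K_2)/(3290 − 2950) = 7037500/340 = 20700 m.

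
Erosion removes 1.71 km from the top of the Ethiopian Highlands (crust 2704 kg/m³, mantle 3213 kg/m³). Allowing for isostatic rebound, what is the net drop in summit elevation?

0.271 km

Rebound u = e ρ_c/ρ_m = 1.71 km × 2704/3213 = 1.439 km.
Net surface drop = e − u = 1.71 km − 1.439 km = e (ρ_m − ρ_c)/ρ_m = 0.271 km.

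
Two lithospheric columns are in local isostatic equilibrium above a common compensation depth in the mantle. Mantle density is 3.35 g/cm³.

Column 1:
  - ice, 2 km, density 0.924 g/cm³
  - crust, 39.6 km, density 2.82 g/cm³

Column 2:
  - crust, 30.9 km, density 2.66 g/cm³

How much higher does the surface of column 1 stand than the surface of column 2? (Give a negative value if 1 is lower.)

For any compensation level in the mantle, the mantle terms cancel and isostasy reduces to e = (Σt_1 − Σt_2) − (Σ(ρt)_1 − Σ(ρt)_2) / ρ_m.
Σt_1 = 41.6 km; Σt_2 = 30.9 km; Σ(ρt)_1 = 113.52; Σ(ρt)_2 = 82.194 (in km·g/cm³).
e = (41.6 − 30.9) − (113.52 − 82.194) / 3.35 = 1.35 km.

1.35 km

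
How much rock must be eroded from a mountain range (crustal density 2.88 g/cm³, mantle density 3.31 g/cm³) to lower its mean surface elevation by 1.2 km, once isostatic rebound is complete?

9.24 km

Net drop Δ = e − u = e − e ρ_c/ρ_m = e (ρ_m − ρ_c)/ρ_m.
e = Δ ρ_m/(ρ_m − ρ_c) = 1.2 km × 3.31/0.43 = 9.24 km.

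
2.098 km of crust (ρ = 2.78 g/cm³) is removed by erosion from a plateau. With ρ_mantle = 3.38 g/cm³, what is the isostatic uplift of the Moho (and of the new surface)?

1.73 km

Unloading: uplift u = e ρ_c/ρ_m = 2.098 km × 2.78/3.38 = 1.73 km.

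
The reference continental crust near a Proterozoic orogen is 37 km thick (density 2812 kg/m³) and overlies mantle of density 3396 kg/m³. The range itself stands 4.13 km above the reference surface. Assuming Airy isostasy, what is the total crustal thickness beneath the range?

61 km

Root depth r = h ρ_c / (ρ_m − ρ_c) = 4.13 km × 2812 / 584 = 19.89 km.
Total thickness = T + h + r = 37 km + 4.13 km + 19.89 km = 61 km.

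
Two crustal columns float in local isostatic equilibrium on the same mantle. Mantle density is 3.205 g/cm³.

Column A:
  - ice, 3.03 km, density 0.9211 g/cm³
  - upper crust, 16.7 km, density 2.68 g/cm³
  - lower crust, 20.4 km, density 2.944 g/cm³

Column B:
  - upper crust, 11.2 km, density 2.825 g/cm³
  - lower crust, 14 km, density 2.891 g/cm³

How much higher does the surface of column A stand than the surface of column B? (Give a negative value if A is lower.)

3.86 km

For any compensation level in the mantle, the mantle terms cancel and isostasy reduces to e = (Σt_A − Σt_B) − (Σ(ρt)_A − Σ(ρt)_B) / ρ_m.
Σt_A = 40.13 km; Σt_B = 25.2 km; Σ(ρt)_A = 107.604533; Σ(ρt)_B = 72.114 (in km·g/cm³).
e = (40.13 − 25.2) − (107.604533 − 72.114) / 3.205 = 3.86 km.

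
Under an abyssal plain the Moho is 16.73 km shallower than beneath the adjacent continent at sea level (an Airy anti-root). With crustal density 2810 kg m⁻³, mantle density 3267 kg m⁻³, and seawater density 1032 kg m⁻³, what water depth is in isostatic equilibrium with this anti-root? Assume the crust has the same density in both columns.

Replacing a thickness d of crust by seawater at the top must be balanced by replacing crust with mantle at the base: d (ρ_c − ρ_w) = a (ρ_m − ρ_c).
d = a (ρ_m − ρ_c)/(ρ_c − ρ_w) = 16.73 km × 457/1778 = 4.3 km.

4.3 km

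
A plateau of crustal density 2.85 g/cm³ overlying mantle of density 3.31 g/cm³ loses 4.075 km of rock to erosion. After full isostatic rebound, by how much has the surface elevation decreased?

Rebound u = e ρ_c/ρ_m = 4.075 km × 2.85/3.31 = 3.509 km.
Net surface drop = e − u = 4.075 km − 3.509 km = e (ρ_m − ρ_c)/ρ_m = 0.566 km.

0.566 km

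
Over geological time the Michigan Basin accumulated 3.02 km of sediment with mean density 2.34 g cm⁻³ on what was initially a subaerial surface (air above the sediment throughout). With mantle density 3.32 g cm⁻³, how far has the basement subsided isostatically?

Subaerial load: s = t ρ_sed / ρ_m = 3.02 km × 2.34/3.32 = 2.13 km.

2.13 km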